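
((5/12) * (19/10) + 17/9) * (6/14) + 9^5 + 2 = 9920761/168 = 59052.15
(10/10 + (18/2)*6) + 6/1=61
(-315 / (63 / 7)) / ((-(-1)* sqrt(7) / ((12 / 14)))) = -30* sqrt(7) / 7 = -11.34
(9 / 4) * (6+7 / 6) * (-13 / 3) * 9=-5031 / 8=-628.88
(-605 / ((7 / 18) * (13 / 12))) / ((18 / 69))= -500940 / 91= -5504.84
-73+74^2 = 5403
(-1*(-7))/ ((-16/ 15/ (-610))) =32025/ 8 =4003.12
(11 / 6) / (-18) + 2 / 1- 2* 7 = -1307 / 108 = -12.10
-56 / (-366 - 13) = 56 / 379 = 0.15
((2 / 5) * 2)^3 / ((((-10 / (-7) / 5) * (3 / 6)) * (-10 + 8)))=-224 / 125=-1.79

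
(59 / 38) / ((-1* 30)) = -59 / 1140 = -0.05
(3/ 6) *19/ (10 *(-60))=-19/ 1200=-0.02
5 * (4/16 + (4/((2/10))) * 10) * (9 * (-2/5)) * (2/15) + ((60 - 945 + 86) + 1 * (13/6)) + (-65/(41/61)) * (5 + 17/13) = -56623/30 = -1887.43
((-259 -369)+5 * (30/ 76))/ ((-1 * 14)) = 23789/ 532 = 44.72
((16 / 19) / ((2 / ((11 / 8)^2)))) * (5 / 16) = 605 / 2432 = 0.25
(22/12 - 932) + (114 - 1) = -4903/6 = -817.17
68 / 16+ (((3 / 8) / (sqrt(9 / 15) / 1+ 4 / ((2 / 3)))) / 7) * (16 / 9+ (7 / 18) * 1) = 14107 / 3304 - 13 * sqrt(15) / 19824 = 4.27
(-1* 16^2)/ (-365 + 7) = 128/ 179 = 0.72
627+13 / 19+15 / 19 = 11941 / 19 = 628.47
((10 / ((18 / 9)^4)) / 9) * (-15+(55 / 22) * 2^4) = 125 / 72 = 1.74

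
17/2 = 8.50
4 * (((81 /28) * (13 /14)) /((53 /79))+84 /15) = 997663 /25970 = 38.42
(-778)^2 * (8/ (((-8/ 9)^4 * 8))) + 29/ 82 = 40705515169/ 41984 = 969548.28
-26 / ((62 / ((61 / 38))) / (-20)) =7930 / 589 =13.46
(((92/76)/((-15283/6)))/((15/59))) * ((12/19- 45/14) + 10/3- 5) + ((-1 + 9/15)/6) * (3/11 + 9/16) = -973456283/20391434448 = -0.05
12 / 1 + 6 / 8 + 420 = 1731 / 4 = 432.75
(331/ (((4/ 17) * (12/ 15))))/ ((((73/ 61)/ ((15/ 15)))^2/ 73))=104690335/ 1168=89632.14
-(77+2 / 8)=-309 / 4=-77.25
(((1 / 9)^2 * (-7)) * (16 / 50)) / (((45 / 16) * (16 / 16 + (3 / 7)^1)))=-3136 / 455625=-0.01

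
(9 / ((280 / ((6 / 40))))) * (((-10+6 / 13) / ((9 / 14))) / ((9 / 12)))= -0.10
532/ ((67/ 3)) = 1596/ 67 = 23.82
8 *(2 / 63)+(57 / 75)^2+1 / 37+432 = 630620866 / 1456875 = 432.86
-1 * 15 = -15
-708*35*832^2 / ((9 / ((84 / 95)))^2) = -896546373632 / 5415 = -165567197.35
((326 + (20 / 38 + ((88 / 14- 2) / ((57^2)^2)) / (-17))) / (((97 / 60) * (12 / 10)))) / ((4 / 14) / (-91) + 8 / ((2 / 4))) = 62209214002390 / 5912525238777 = 10.52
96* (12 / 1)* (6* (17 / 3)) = 39168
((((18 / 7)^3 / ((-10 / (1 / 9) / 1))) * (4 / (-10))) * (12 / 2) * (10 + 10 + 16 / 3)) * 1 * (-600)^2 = 1418342400 / 343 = 4135109.04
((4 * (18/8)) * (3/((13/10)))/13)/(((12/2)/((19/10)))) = 171/338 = 0.51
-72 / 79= -0.91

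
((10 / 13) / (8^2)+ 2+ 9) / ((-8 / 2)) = -4581 / 1664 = -2.75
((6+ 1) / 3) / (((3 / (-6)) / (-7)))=98 / 3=32.67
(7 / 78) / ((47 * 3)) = 7 / 10998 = 0.00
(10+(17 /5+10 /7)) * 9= 4671 /35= 133.46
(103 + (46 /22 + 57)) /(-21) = -1783 /231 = -7.72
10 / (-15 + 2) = -10 / 13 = -0.77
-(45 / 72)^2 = -25 / 64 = -0.39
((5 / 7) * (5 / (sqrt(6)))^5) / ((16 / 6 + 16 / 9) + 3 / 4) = 15625 * sqrt(6) / 7854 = 4.87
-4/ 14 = -0.29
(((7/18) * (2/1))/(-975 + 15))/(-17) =7/146880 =0.00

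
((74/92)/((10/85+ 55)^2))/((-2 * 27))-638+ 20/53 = -73700490181553/115586374788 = -637.62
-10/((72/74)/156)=-4810/3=-1603.33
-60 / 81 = -20 / 27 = -0.74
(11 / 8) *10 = 55 / 4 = 13.75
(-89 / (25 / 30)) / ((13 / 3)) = -1602 / 65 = -24.65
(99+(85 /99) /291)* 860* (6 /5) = 102171.04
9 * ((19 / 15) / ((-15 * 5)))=-0.15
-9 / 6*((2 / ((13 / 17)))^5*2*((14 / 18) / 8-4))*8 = 12767354144 / 1113879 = 11462.07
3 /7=0.43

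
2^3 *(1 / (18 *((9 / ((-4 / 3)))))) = -16 / 243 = -0.07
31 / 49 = 0.63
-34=-34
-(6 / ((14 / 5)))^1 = -15 / 7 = -2.14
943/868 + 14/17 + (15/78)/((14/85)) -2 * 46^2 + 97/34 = -202669617/47957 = -4226.07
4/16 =1/4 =0.25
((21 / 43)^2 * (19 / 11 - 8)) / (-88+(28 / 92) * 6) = 699867 / 40311898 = 0.02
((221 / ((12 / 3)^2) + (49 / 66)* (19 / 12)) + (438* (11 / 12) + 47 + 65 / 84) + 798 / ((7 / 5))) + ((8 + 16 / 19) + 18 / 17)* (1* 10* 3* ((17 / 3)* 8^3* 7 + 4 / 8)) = 21608953876165 / 3581424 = 6033620.67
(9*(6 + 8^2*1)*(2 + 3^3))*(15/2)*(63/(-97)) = -8632575/97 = -88995.62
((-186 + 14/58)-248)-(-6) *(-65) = -23889/29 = -823.76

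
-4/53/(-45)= 4/2385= 0.00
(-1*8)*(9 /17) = -72 /17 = -4.24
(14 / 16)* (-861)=-753.38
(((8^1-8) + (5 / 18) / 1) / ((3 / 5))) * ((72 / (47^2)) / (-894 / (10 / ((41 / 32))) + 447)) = 16000 / 352510011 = 0.00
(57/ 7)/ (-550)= -57/ 3850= -0.01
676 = 676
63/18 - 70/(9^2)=427/162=2.64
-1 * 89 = -89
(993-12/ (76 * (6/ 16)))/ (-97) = -18859/ 1843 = -10.23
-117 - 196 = -313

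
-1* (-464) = 464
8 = 8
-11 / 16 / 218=-11 / 3488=-0.00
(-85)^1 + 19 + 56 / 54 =-1754 / 27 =-64.96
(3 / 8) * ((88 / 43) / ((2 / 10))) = 3.84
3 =3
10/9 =1.11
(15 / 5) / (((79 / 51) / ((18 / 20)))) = 1377 / 790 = 1.74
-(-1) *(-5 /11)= -5 /11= -0.45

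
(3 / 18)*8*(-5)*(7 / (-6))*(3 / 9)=70 / 27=2.59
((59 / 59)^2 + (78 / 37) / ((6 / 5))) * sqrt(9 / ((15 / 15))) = 306 / 37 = 8.27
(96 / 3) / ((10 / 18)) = 288 / 5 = 57.60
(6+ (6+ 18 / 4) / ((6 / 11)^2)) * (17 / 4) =16847 / 96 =175.49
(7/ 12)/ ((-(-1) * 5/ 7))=49/ 60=0.82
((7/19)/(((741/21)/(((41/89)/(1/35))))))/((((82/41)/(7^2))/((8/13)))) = 2.54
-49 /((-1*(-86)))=-49 /86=-0.57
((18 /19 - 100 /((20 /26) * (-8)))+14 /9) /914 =12827 /625176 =0.02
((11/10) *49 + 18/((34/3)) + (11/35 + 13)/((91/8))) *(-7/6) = -66.10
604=604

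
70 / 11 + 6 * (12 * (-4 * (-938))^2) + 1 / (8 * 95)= 8473531260891 / 8360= 1013580294.36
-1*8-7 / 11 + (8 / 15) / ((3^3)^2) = -1038737 / 120285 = -8.64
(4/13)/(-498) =-2/3237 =-0.00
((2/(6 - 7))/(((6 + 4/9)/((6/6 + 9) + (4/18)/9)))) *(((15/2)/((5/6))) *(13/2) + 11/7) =-1682/9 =-186.89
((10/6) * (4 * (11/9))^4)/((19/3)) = 18740480/124659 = 150.33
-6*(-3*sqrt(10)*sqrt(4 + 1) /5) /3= 6*sqrt(2)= 8.49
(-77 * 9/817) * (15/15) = -693/817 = -0.85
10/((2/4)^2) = 40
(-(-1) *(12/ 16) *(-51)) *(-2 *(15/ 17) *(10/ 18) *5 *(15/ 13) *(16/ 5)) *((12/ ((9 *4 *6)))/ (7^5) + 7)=1058841500/ 218491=4846.16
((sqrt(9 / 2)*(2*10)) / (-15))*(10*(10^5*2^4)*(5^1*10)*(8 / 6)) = -3016988933.06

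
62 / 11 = 5.64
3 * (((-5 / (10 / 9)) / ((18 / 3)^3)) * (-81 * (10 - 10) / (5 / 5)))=0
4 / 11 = 0.36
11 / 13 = 0.85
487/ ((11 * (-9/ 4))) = -1948/ 99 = -19.68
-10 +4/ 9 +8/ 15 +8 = -46/ 45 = -1.02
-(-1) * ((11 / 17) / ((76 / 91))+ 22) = 29425 / 1292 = 22.77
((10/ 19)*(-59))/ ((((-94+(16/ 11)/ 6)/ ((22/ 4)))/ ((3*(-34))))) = -321255/ 1729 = -185.80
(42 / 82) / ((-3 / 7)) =-49 / 41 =-1.20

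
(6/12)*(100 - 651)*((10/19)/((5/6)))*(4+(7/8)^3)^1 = -208017/256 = -812.57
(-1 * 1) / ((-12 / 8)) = 2 / 3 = 0.67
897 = 897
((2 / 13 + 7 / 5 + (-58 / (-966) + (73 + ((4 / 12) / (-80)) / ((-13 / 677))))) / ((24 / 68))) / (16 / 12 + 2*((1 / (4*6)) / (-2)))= 9830981 / 59892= 164.15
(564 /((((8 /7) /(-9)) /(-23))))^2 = 41742167481 /4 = 10435541870.25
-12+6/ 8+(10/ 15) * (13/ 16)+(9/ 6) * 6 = -41/ 24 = -1.71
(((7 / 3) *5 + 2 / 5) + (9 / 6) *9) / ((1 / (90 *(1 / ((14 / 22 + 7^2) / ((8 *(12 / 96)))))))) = 649 / 14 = 46.36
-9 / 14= -0.64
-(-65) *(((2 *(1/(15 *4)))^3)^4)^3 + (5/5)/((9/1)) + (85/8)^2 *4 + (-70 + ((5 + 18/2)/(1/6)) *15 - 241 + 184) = 47570201544900167247712500000000000000000000000000000013/30018927059399824200000000000000000000000000000000000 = 1584.67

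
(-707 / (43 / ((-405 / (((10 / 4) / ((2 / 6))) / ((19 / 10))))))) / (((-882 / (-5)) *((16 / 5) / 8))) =28785 / 1204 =23.91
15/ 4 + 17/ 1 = 83/ 4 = 20.75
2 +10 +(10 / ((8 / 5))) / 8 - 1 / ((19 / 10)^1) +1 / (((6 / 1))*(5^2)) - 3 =422329 / 45600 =9.26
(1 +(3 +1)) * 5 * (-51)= -1275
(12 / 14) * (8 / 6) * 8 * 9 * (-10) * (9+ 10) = -109440 / 7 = -15634.29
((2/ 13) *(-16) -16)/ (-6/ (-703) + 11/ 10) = -1687200/ 101309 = -16.65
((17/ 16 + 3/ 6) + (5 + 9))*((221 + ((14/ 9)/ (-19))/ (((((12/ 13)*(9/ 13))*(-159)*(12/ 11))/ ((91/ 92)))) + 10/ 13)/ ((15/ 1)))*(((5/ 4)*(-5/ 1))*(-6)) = 1939323400014965/ 224764720128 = 8628.24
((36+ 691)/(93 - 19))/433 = 727/32042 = 0.02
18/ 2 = 9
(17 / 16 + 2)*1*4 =49 / 4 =12.25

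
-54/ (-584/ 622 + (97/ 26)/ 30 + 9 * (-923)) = 13099320/ 2015309653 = 0.01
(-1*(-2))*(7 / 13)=14 / 13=1.08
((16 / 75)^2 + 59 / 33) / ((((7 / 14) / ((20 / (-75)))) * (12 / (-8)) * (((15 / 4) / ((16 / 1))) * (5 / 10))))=232327168 / 41765625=5.56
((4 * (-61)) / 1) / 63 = -244 / 63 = -3.87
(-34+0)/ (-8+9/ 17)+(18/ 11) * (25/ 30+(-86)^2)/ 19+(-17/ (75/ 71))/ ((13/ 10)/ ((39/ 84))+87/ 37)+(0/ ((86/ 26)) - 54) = 221768599258/ 379432185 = 584.47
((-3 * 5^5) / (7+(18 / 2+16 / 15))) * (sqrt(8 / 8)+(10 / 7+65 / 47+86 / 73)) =-4212984375 / 1537088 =-2740.89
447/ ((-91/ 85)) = -37995/ 91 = -417.53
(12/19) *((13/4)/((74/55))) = 2145/1406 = 1.53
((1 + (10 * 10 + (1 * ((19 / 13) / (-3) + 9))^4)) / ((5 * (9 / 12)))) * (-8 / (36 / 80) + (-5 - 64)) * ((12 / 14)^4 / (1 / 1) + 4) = -84332108908839440 / 149973439707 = -562313.63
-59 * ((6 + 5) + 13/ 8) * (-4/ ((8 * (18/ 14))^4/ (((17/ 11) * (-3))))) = -1.23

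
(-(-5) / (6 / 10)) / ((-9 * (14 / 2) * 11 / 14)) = -50 / 297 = -0.17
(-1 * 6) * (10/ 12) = -5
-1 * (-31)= 31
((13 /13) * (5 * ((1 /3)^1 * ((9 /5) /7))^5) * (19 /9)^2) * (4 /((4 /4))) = 4332 /10504375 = 0.00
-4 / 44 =-0.09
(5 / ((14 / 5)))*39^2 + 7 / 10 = 95087 / 35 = 2716.77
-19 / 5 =-3.80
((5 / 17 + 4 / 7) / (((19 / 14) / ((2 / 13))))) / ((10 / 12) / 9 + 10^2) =22248 / 22695595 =0.00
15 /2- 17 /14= 44 /7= 6.29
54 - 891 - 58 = -895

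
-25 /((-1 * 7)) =25 /7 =3.57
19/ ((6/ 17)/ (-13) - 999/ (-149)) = 625651/ 219885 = 2.85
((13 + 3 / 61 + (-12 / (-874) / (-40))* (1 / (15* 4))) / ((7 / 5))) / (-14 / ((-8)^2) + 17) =278281478 / 501018315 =0.56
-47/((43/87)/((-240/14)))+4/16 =1963021/1204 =1630.42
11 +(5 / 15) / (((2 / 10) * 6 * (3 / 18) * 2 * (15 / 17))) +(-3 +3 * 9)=647 / 18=35.94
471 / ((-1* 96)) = -157 / 32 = -4.91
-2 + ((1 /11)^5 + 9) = 1127358 /161051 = 7.00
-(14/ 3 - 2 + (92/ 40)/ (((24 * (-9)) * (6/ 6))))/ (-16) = 5737/ 34560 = 0.17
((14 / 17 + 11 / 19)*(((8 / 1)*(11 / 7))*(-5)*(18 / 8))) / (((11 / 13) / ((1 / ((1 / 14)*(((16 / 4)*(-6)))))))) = 88335 / 646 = 136.74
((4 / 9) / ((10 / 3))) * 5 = 2 / 3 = 0.67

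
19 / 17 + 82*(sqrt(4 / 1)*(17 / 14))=23831 / 119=200.26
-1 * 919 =-919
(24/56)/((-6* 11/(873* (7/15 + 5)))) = -11931/385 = -30.99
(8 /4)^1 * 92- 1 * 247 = -63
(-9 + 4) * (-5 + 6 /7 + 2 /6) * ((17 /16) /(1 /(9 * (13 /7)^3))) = 2801175 /2401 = 1166.67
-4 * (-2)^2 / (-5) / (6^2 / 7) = 28 / 45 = 0.62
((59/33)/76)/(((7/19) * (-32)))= -59/29568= -0.00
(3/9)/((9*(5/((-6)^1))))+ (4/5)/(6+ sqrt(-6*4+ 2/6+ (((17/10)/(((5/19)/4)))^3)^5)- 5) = -4271781441524108487250385355241918567950028/96115082434292440962002113564785361382391255+ 12207031250*sqrt(12815344324572325461608663711809587490959459)/2135890720762054243600046968106341364053139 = -0.04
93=93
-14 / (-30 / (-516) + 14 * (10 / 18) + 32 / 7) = -75852 / 67223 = -1.13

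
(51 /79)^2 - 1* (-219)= 1369380 /6241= 219.42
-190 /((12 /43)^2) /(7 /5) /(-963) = 878275 /485352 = 1.81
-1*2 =-2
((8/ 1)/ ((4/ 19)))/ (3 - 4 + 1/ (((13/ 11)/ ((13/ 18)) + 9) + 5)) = -6536/ 161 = -40.60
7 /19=0.37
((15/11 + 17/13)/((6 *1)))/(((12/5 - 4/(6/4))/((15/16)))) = -14325/9152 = -1.57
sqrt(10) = 3.16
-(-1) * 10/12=5/6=0.83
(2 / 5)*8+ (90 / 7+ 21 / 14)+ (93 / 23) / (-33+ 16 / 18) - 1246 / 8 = -128716689 / 930580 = -138.32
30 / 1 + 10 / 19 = 580 / 19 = 30.53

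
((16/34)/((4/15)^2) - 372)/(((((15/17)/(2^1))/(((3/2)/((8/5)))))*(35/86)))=-534189/280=-1907.82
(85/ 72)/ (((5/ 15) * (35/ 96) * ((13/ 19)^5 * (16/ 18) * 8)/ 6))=1136529441/ 20792408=54.66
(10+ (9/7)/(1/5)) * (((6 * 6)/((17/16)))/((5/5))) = 66240/119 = 556.64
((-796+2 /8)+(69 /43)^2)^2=34413745540329 /54700816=629126.73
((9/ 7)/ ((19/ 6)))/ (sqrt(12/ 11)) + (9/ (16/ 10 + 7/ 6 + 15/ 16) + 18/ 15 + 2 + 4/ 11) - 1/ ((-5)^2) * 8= 9 * sqrt(33)/ 133 + 1386988/ 244475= 6.06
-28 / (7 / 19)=-76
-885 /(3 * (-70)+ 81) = 295 /43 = 6.86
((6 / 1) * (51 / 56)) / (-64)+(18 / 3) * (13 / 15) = 45827 / 8960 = 5.11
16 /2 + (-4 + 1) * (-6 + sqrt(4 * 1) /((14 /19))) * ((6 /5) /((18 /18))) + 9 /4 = 22.08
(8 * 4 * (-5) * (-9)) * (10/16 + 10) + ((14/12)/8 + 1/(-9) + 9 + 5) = 2205221/144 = 15314.03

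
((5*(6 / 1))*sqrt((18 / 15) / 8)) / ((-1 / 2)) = -6*sqrt(15) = -23.24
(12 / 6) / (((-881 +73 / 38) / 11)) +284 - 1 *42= 8083174 / 33405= 241.97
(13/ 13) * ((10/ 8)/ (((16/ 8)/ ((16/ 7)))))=1.43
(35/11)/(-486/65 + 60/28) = -15925/26697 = -0.60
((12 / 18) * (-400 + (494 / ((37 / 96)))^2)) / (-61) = -4496976352 / 250527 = -17950.07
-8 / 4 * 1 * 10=-20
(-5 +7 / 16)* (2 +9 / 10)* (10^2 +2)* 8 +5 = -107917 / 10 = -10791.70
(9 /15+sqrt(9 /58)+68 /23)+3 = 3 * sqrt(58) /58+754 /115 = 6.95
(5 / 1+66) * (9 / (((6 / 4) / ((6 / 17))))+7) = 11005 / 17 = 647.35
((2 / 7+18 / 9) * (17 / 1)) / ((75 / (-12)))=-1088 / 175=-6.22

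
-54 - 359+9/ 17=-7012/ 17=-412.47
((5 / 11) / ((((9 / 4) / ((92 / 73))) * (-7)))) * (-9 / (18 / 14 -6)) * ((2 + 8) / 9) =-18400 / 238491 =-0.08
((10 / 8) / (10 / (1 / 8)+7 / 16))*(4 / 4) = 20 / 1287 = 0.02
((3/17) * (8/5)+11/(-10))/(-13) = 139/2210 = 0.06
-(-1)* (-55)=-55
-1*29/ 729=-0.04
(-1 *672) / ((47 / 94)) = -1344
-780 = -780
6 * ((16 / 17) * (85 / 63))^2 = 12800 / 1323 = 9.67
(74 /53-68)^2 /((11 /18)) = 224296200 /30899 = 7259.01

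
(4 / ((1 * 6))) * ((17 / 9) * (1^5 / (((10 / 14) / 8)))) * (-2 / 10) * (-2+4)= -5.64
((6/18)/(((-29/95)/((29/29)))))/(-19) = 5/87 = 0.06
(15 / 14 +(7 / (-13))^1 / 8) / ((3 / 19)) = 13889 / 2184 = 6.36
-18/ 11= -1.64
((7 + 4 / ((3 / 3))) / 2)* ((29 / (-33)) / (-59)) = 29 / 354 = 0.08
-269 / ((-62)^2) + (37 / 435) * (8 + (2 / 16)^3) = 130699109 / 214033920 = 0.61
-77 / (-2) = 77 / 2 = 38.50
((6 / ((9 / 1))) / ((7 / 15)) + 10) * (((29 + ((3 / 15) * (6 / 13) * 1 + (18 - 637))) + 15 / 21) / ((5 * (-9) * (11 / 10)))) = 953184 / 7007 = 136.03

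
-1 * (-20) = 20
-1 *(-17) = 17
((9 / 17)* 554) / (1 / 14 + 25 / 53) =3699612 / 6851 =540.01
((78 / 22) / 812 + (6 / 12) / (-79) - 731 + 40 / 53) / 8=-27309993889 / 299186272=-91.28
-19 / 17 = -1.12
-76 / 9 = -8.44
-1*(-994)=994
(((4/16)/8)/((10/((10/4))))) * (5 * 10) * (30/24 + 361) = 141.50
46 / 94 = 23 / 47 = 0.49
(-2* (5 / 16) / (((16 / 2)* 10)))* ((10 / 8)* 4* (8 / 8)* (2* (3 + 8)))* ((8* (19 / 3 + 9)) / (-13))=1265 / 156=8.11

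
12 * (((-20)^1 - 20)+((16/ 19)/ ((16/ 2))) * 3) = -9048/ 19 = -476.21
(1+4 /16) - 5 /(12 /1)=5 /6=0.83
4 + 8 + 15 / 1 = 27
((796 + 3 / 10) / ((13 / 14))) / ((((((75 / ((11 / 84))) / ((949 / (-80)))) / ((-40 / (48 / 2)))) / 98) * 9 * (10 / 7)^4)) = 752281706561 / 9720000000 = 77.40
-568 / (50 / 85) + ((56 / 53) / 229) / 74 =-2168104992 / 2245345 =-965.60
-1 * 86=-86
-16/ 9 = -1.78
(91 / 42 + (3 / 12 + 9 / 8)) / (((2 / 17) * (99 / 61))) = 88145 / 4752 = 18.55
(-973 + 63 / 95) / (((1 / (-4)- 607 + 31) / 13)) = 4803344 / 218975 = 21.94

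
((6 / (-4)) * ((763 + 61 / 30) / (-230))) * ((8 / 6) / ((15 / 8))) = 91804 / 25875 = 3.55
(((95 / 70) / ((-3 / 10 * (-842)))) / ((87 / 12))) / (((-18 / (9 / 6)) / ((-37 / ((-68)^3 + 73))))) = -3515 / 483589137906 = -0.00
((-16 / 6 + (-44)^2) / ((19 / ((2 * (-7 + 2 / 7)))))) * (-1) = 545200 / 399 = 1366.42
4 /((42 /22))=44 /21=2.10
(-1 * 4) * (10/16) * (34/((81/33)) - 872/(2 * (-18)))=-2570/27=-95.19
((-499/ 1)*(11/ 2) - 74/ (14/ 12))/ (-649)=39311/ 9086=4.33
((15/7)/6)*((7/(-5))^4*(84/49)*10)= 588/25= 23.52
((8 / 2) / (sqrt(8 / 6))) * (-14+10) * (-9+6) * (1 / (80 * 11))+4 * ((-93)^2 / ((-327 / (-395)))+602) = 3 * sqrt(3) / 110+4817612 / 109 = 44198.32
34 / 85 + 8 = 42 / 5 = 8.40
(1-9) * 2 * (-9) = 144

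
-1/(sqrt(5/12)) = -2*sqrt(15)/5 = -1.55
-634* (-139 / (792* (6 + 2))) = 44063 / 3168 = 13.91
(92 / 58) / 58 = 23 / 841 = 0.03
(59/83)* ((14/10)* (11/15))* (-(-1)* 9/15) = 4543/10375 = 0.44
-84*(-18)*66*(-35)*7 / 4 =-6112260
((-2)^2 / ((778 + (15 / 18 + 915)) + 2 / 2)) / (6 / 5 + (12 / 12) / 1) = 120 / 111859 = 0.00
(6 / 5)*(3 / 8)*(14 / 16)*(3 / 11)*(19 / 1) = 2.04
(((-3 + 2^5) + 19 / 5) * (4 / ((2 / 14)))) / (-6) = -2296 / 15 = -153.07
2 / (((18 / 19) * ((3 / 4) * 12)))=19 / 81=0.23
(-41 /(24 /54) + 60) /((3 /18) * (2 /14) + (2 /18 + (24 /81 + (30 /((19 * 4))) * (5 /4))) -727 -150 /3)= 926478 /22295093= 0.04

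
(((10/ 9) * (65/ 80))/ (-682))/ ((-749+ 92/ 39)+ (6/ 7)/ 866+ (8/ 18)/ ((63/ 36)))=2561195/ 1444141285312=0.00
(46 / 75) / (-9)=-46 / 675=-0.07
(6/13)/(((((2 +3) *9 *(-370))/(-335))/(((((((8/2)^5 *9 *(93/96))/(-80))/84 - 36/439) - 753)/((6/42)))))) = -517754493/10557950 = -49.04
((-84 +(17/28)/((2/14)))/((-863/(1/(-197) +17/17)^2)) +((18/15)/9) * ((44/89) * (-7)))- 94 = -94.37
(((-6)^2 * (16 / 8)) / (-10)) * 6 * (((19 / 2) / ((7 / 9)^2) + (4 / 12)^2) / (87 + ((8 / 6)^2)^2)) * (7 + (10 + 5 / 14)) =-1647349002 / 12524645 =-131.53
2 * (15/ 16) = 15/ 8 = 1.88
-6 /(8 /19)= -57 /4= -14.25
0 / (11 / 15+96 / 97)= 0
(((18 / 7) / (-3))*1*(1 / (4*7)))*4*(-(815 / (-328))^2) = 1992675 / 2635808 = 0.76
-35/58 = -0.60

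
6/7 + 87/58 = 33/14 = 2.36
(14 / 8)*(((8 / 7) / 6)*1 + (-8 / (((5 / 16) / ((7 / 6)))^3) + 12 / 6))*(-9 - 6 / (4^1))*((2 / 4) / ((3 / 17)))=582073387 / 27000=21558.27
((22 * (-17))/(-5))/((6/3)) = 187/5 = 37.40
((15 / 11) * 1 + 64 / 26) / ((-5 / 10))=-1094 / 143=-7.65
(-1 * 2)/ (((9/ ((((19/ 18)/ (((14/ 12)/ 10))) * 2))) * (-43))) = 760/ 8127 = 0.09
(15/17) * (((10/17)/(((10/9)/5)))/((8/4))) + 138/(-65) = -35889/37570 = -0.96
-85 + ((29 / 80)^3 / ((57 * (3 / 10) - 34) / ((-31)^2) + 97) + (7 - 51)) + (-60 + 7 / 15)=-8996495228411 / 47718451200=-188.53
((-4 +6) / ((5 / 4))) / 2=4 / 5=0.80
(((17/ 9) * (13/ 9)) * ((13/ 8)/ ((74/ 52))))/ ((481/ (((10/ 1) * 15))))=71825/ 73926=0.97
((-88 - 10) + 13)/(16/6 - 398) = 255/1186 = 0.22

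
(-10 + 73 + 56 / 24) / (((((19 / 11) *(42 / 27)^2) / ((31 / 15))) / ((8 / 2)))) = 12276 / 95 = 129.22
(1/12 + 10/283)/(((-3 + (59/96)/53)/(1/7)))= -170872/30121105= -0.01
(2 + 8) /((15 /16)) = 32 /3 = 10.67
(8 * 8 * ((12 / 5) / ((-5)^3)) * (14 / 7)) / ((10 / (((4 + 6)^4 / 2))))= -6144 / 5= -1228.80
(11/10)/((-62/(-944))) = 2596/155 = 16.75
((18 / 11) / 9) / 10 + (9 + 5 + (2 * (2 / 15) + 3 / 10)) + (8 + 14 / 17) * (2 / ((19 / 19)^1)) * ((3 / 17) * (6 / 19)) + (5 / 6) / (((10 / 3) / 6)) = 15464114 / 906015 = 17.07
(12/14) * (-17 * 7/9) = -34/3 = -11.33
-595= -595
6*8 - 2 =46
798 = 798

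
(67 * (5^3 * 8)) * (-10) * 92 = -61640000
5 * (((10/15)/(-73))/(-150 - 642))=5/86724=0.00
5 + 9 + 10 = 24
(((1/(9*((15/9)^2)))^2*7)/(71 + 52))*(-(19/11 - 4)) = 7/33825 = 0.00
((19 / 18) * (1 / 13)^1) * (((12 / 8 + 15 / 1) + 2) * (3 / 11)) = 703 / 1716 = 0.41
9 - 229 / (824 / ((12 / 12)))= 7187 / 824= 8.72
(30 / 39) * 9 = 90 / 13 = 6.92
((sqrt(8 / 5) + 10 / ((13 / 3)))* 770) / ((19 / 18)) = 5544* sqrt(10) / 19 + 415800 / 247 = 2606.12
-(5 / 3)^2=-25 / 9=-2.78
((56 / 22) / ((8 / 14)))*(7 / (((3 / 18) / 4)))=8232 / 11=748.36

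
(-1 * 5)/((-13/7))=35/13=2.69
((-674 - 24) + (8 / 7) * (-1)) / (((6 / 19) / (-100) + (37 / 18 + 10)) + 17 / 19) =-20921850 / 387443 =-54.00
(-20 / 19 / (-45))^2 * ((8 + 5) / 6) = 104 / 87723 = 0.00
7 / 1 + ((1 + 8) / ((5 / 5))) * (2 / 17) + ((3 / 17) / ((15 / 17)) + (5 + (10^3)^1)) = 86127 / 85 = 1013.26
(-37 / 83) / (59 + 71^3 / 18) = -666 / 29794759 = -0.00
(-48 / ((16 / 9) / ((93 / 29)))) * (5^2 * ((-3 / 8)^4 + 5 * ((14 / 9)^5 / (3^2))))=-10996.08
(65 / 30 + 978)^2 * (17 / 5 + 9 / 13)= 4599959413 / 1170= 3931589.24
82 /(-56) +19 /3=409 /84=4.87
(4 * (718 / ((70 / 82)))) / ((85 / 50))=235504 / 119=1979.03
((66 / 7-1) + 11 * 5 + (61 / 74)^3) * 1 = 181508323 / 2836568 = 63.99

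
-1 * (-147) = 147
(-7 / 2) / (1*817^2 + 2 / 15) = -105 / 20024674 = -0.00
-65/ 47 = -1.38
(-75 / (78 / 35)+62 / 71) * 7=-423591 / 1846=-229.46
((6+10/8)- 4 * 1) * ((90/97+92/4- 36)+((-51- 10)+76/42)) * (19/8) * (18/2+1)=-5500.59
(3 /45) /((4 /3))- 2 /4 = -0.45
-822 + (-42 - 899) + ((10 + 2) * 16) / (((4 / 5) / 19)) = 2797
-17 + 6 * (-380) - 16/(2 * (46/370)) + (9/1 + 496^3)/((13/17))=47710656452/299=159567412.88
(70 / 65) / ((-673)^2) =14 / 5888077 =0.00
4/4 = 1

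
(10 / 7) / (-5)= -2 / 7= -0.29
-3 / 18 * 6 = -1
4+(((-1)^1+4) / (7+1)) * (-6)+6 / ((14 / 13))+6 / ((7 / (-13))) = -107 / 28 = -3.82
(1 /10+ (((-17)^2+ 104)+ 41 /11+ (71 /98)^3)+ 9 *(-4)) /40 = 18698110941 /2070622400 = 9.03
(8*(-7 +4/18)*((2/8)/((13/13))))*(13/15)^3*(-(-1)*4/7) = -1072136/212625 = -5.04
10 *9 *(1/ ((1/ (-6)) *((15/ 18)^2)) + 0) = -777.60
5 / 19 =0.26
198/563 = 0.35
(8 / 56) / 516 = 0.00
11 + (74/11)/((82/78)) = 7847/451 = 17.40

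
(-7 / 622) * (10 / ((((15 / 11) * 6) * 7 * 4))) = -11 / 22392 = -0.00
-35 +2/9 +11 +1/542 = -115979/4878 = -23.78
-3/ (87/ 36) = -36/ 29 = -1.24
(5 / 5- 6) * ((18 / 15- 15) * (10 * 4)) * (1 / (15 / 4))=736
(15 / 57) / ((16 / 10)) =25 / 152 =0.16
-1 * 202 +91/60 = -12029/60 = -200.48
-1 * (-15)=15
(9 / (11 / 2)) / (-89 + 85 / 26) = -156 / 8173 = -0.02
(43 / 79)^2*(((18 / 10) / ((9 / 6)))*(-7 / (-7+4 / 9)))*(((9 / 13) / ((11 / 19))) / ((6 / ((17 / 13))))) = 338627709 / 3422595605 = 0.10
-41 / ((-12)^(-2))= -5904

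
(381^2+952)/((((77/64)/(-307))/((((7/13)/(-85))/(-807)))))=-260984384/891735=-292.67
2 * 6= 12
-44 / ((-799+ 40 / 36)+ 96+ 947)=-198 / 1103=-0.18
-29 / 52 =-0.56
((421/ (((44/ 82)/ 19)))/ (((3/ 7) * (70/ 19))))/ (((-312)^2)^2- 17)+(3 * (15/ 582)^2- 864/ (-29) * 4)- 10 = 93152523730221913583/ 853245058161097470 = 109.17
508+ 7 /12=6103 /12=508.58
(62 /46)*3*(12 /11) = 4.41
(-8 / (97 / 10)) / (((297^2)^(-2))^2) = -4843302352113267020880 / 97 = -49930952083641928050.31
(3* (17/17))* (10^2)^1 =300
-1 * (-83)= 83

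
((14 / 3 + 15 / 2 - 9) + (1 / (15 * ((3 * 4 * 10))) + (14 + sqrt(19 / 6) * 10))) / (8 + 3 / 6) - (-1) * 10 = 10 * sqrt(114) / 51 + 183901 / 15300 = 14.11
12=12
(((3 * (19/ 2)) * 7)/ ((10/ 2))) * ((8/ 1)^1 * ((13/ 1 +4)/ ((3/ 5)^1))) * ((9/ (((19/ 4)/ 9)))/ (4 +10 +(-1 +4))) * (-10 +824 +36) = 7711200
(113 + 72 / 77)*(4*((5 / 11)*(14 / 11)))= 350920 / 1331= 263.65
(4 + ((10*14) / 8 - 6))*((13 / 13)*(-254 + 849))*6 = 55335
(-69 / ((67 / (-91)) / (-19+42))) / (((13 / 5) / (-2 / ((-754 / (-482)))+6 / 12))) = -32604915 / 50518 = -645.41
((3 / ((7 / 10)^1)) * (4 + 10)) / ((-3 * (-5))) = 4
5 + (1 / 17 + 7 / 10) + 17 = 3869 / 170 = 22.76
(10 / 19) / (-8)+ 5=375 / 76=4.93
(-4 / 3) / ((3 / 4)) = -16 / 9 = -1.78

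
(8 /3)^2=7.11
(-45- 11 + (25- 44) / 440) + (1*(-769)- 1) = -363459 / 440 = -826.04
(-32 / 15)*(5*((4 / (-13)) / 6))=64 / 117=0.55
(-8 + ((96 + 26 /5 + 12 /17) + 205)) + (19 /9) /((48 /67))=11084029 /36720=301.85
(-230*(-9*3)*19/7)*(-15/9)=-196650/7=-28092.86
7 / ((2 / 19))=133 / 2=66.50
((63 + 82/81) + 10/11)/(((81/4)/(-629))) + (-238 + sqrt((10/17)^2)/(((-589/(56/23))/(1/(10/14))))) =-37473093422746/16620909129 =-2254.58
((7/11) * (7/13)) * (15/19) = 0.27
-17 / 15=-1.13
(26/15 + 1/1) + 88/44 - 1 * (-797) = 12026/15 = 801.73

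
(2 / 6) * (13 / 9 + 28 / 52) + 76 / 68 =10613 / 5967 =1.78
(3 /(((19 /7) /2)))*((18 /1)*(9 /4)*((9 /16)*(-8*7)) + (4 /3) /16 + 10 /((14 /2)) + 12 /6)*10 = -534340 /19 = -28123.16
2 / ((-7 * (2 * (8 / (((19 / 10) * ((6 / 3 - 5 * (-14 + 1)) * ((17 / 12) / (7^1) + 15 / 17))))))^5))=-29812548785258002760556847203157 / 2179259735632331459788800000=-13680.13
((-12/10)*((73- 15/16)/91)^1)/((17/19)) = -65721/61880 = -1.06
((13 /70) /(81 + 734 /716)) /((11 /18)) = 41886 /11305525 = 0.00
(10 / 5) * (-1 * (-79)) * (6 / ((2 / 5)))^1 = 2370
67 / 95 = 0.71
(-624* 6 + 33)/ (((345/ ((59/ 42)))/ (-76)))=2773354/ 2415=1148.39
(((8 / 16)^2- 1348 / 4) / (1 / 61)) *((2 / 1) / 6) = -6847.25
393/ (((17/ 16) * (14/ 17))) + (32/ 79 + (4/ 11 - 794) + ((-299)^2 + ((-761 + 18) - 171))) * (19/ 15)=111527.92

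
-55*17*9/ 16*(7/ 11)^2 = -37485/ 176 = -212.98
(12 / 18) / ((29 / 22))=44 / 87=0.51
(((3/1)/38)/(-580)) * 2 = -3/11020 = -0.00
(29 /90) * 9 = 29 /10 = 2.90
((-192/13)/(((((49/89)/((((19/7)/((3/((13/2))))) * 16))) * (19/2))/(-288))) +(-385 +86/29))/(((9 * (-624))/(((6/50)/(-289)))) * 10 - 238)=757367775/1345349276614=0.00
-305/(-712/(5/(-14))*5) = -305/9968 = -0.03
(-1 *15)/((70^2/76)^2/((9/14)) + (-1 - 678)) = -48735/18802679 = -0.00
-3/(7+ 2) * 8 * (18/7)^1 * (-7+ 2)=240/7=34.29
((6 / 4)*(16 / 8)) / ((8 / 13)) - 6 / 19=693 / 152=4.56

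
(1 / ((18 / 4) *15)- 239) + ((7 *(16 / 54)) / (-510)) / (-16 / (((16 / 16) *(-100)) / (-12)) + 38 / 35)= -120112699 / 502605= -238.98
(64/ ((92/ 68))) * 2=2176/ 23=94.61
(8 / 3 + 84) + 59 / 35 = 9277 / 105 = 88.35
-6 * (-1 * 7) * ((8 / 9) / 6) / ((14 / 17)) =68 / 9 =7.56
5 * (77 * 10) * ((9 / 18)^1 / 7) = 275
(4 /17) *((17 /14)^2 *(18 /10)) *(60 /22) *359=329562 /539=611.43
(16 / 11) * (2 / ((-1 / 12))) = -384 / 11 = -34.91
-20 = -20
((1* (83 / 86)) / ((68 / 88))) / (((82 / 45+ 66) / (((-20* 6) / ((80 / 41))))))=-5053455 / 4462024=-1.13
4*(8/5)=6.40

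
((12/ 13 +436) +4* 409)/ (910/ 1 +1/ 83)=2236684/ 981903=2.28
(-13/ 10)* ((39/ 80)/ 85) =-507/ 68000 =-0.01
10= 10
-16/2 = -8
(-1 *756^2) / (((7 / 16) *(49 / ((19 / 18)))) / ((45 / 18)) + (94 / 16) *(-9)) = 48263040 / 3779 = 12771.38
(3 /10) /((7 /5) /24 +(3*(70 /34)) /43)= 1.49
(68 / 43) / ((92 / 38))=646 / 989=0.65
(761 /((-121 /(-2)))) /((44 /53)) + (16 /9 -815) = -19120181 /23958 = -798.07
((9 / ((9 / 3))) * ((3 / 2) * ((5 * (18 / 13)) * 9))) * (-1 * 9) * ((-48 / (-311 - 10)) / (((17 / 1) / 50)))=-26244000 / 23647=-1109.82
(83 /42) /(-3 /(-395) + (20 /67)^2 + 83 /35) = 147171865 /183807852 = 0.80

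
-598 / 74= -299 / 37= -8.08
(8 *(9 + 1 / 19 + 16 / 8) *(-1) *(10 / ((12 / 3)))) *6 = -25200 / 19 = -1326.32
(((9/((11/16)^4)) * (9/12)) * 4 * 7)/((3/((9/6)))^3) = 1548288/14641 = 105.75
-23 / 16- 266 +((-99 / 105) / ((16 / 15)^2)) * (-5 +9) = -121297 / 448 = -270.75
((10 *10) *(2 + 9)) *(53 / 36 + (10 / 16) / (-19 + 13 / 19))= 3303025 / 2088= 1581.91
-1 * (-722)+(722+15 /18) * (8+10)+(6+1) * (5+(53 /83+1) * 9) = 13871.23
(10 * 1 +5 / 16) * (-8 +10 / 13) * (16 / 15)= -1034 / 13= -79.54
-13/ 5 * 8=-104/ 5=-20.80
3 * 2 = 6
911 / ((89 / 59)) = 53749 / 89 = 603.92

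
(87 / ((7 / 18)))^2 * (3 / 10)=3678534 / 245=15014.42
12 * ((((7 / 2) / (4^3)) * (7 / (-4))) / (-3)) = 49 / 128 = 0.38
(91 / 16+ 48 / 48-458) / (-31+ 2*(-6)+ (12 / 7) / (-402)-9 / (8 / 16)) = 7.40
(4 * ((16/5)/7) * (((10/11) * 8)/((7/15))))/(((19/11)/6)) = 92160/931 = 98.99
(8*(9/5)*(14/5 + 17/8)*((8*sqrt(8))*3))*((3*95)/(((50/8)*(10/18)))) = 174633408*sqrt(2)/625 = 395150.29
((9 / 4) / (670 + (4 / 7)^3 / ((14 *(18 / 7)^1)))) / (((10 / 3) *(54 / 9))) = 27783 / 165464480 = 0.00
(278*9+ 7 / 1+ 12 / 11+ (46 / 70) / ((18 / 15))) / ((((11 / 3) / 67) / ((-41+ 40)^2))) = 77714305 / 1694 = 45876.21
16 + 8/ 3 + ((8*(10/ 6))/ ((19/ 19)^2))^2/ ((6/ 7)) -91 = 3647/ 27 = 135.07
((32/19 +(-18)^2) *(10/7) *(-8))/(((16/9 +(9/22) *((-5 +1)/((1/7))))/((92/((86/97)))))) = 39913.47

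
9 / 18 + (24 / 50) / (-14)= 163 / 350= 0.47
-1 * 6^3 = -216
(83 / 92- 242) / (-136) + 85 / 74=1352457 / 462944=2.92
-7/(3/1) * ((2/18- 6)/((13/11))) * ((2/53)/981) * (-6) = -308/114777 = -0.00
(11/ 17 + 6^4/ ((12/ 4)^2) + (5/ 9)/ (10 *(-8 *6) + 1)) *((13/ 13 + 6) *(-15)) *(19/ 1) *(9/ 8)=-2643540585/ 8143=-324639.64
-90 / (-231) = 30 / 77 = 0.39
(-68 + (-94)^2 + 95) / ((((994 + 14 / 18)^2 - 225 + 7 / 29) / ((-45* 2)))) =-1873726830 / 2324002103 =-0.81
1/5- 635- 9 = -3219/5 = -643.80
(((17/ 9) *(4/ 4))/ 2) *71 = 67.06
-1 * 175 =-175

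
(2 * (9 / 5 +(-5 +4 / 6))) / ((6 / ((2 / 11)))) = -76 / 495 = -0.15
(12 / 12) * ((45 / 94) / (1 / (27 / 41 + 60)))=111915 / 3854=29.04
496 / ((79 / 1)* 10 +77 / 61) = 976 / 1557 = 0.63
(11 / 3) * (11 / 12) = 121 / 36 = 3.36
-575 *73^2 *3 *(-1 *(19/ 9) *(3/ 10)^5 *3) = 565891839/ 4000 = 141472.96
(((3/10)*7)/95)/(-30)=-7/9500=-0.00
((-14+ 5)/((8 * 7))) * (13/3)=-39/56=-0.70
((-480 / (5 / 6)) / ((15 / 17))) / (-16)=204 / 5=40.80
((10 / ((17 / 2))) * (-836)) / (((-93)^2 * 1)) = -16720 / 147033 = -0.11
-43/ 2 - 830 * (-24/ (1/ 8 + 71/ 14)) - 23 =735047/ 194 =3788.90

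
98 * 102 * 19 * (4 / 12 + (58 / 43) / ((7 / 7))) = 13737836 / 43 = 319484.56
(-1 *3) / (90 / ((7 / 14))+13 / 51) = -153 / 9193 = -0.02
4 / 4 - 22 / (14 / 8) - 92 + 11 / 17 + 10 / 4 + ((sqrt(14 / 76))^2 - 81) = -409784 / 2261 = -181.24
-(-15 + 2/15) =223/15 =14.87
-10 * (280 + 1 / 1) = -2810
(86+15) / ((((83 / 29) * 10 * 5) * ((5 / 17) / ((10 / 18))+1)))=49793 / 107900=0.46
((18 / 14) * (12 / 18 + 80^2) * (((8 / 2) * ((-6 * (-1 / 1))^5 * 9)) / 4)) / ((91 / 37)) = 149165437248 / 637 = 234168661.30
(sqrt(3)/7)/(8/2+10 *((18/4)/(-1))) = -sqrt(3)/287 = -0.01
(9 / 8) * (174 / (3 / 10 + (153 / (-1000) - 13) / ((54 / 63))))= -1174500 / 90271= -13.01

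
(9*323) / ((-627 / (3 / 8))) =-153 / 88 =-1.74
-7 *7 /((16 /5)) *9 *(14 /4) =-15435 /32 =-482.34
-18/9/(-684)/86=1/29412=0.00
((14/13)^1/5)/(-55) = -0.00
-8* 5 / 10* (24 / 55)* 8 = -768 / 55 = -13.96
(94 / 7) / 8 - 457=-12749 / 28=-455.32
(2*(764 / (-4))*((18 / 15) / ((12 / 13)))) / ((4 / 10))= -2483 / 2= -1241.50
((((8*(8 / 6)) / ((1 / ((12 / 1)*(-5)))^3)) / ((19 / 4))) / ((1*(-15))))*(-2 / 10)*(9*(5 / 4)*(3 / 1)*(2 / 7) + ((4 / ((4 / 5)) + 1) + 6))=-139972.33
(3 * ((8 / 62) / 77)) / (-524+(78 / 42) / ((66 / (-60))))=-6 / 627409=-0.00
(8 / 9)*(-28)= -224 / 9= -24.89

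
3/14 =0.21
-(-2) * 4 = 8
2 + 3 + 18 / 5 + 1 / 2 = 91 / 10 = 9.10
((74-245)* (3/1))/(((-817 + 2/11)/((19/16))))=35739/47920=0.75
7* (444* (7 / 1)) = 21756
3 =3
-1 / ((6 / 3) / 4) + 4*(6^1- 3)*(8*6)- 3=571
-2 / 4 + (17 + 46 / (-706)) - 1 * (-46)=44079 / 706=62.43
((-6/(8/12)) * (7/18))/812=-1/232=-0.00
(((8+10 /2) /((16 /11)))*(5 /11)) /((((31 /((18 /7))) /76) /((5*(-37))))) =-2056275 /434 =-4737.96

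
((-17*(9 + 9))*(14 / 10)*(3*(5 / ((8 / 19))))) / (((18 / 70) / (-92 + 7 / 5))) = 21508893 / 4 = 5377223.25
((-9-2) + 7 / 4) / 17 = -37 / 68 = -0.54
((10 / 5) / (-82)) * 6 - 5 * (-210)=43044 / 41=1049.85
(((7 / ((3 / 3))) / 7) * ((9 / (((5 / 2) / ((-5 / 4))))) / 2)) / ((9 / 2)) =-1 / 2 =-0.50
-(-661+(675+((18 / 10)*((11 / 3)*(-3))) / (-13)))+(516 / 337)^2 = -97284481 / 7381985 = -13.18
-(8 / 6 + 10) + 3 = -25 / 3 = -8.33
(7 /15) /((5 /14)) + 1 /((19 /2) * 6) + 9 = 4904 /475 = 10.32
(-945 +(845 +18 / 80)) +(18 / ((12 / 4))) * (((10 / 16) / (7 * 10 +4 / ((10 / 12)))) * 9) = -371471 / 3740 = -99.32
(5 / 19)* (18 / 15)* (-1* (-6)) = 36 / 19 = 1.89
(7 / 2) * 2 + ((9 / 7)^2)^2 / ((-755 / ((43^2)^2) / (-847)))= 2714122969436 / 258965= 10480655.57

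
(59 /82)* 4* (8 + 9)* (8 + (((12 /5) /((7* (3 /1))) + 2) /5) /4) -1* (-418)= 5844661 /7175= 814.59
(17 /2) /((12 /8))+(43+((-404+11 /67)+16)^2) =2026316069 /13467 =150465.29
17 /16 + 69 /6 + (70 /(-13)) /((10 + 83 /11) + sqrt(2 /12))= 8470 * sqrt(6) /2903849 + 569407089 /46461584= 12.26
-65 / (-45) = 13 / 9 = 1.44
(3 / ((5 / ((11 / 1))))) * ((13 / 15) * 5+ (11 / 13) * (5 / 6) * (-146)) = -42306 / 65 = -650.86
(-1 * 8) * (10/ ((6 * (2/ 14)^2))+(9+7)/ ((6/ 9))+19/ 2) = -2764/ 3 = -921.33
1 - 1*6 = -5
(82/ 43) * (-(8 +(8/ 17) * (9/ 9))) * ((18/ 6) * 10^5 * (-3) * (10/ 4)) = 26568000000/ 731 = 36344733.24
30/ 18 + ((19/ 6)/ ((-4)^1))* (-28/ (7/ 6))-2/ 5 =304/ 15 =20.27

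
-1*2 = -2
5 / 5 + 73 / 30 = 103 / 30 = 3.43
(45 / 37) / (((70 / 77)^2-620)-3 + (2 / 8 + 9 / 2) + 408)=-7260 / 1250119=-0.01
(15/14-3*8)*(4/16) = -321/56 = -5.73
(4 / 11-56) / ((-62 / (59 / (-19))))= -18054 / 6479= -2.79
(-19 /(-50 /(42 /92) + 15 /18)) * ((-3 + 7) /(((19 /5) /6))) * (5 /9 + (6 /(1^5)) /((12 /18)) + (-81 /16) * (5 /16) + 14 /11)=1640359 /160688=10.21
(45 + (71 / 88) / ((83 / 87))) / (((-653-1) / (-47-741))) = 21988943 / 398068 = 55.24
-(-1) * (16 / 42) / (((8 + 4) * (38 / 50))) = 50 / 1197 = 0.04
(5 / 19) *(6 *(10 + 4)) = 420 / 19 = 22.11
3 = 3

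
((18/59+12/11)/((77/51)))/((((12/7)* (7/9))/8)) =277236/49973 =5.55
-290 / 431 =-0.67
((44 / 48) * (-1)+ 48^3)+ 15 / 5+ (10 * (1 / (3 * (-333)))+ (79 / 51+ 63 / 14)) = 7513287511 / 67932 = 110600.12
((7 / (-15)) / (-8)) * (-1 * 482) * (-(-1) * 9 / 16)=-5061 / 320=-15.82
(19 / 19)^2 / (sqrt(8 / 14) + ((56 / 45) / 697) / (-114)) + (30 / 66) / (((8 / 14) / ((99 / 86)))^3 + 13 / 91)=3196246718025 *sqrt(7) / 6392493433306 + 96706186456143398526 / 56415183271207793891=3.04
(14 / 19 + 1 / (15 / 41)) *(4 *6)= 7912 / 95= 83.28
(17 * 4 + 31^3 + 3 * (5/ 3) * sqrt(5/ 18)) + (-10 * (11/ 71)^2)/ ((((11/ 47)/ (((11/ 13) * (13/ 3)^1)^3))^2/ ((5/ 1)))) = -85940401799/ 3674889 + 5 * sqrt(10)/ 6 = -23383.21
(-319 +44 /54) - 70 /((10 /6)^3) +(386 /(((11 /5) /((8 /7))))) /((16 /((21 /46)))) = -111886261 /341550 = -327.58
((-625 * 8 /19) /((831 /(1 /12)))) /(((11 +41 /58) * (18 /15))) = -181250 /96486579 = -0.00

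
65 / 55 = 13 / 11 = 1.18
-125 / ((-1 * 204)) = 125 / 204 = 0.61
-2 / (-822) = 1 / 411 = 0.00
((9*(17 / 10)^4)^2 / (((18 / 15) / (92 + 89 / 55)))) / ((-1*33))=-323263575573381 / 24200000000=-13358.00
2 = 2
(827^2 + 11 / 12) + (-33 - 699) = 683197.92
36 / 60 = 3 / 5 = 0.60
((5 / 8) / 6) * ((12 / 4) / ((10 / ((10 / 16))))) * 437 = 2185 / 256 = 8.54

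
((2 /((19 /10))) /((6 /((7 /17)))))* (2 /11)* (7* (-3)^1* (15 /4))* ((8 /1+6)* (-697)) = 2109450 /209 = 10093.06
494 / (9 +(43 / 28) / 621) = 8589672 / 156535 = 54.87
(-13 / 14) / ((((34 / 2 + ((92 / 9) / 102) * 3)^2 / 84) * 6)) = -0.04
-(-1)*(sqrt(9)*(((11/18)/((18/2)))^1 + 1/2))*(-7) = -322/27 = -11.93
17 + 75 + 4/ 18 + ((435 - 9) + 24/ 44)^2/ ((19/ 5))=992577050/ 20691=47971.44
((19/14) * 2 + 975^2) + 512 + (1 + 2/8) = 26631947/28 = 951140.96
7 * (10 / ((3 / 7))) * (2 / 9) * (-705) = -230300 / 9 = -25588.89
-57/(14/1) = -57/14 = -4.07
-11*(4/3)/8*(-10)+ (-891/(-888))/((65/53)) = 19.15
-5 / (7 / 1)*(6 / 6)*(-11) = 55 / 7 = 7.86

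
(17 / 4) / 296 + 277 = 327985 / 1184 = 277.01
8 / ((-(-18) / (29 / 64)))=29 / 144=0.20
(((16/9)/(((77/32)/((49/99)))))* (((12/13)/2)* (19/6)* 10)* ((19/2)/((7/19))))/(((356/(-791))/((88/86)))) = -13889200640/44328141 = -313.33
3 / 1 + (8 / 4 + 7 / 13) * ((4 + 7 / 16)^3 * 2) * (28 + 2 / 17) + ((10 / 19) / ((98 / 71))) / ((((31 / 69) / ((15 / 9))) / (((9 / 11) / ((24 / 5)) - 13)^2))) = 10044256871170589 / 790294529024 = 12709.51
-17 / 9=-1.89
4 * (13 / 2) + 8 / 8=27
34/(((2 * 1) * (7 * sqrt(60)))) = 17 * sqrt(15)/210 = 0.31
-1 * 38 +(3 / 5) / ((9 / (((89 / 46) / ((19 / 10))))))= -49729 / 1311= -37.93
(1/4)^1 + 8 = 33/4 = 8.25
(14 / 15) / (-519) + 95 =739561 / 7785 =95.00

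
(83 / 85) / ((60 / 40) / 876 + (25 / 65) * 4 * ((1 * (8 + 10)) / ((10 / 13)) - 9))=630136 / 14297425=0.04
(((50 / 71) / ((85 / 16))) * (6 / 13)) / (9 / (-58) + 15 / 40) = 74240 / 266747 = 0.28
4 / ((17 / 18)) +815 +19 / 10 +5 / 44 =3071471 / 3740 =821.25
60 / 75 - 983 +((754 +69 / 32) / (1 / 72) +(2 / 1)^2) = 1069301 / 20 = 53465.05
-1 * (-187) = 187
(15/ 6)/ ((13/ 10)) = 25/ 13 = 1.92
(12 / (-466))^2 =36 / 54289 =0.00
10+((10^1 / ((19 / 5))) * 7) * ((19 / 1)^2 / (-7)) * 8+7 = -7583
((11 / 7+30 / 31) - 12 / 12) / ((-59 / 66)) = -22044 / 12803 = -1.72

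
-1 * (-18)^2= -324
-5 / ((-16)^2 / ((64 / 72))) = -5 / 288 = -0.02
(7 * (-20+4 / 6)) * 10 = -4060 / 3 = -1353.33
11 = 11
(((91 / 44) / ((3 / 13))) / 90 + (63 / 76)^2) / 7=964013 / 8577360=0.11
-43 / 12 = -3.58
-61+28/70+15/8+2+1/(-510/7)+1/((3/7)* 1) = -110987/2040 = -54.41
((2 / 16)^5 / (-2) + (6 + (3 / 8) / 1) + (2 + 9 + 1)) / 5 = 1204223 / 327680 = 3.67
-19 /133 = -1 /7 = -0.14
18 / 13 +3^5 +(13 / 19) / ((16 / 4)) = 241621 / 988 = 244.56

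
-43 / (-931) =43 / 931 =0.05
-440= -440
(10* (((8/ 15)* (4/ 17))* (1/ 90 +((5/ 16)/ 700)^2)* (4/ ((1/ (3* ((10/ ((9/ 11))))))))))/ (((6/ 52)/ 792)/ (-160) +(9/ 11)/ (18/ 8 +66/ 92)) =50514088768/ 6810509349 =7.42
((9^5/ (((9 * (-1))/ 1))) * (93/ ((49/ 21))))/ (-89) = 1830519/ 623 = 2938.23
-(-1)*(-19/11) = -19/11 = -1.73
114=114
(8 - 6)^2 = 4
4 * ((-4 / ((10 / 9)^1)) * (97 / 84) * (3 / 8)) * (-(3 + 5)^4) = 893952 / 35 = 25541.49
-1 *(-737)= 737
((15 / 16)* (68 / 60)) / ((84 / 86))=731 / 672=1.09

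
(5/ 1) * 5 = 25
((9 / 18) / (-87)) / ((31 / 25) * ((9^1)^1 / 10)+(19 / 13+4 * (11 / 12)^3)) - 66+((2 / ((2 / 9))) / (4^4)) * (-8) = -244336375263 / 3686300896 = -66.28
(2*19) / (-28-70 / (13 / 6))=-247 / 392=-0.63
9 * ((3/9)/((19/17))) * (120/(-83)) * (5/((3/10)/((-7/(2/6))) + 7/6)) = -3213000/190817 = -16.84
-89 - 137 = -226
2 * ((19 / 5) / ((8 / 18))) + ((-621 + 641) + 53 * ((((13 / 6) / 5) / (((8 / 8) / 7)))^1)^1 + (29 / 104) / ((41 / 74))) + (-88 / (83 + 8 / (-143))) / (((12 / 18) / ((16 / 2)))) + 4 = 71932677211 / 379314780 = 189.64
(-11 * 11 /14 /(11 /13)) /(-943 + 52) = 13 /1134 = 0.01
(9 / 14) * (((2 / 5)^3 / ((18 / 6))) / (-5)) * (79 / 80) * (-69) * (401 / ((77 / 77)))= 6557553 / 87500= 74.94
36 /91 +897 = 81663 /91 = 897.40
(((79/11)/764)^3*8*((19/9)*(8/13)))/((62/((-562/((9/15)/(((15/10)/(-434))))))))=13161676105/29197484595315036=0.00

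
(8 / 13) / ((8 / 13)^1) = 1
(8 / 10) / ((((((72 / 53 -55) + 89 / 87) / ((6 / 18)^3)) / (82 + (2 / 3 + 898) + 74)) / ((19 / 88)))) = -23099573 / 180148320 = -0.13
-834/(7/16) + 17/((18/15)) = -79469/42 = -1892.12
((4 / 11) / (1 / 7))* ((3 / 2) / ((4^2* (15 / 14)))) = 49 / 220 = 0.22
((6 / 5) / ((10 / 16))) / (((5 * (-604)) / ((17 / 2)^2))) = -867 / 18875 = -0.05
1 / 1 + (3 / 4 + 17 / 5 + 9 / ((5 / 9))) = 427 / 20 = 21.35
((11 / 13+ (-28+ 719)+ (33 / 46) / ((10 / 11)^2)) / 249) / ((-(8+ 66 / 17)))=-234737751 / 1002606800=-0.23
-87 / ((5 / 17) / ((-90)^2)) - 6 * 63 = -2396358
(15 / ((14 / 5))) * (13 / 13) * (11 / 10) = 165 / 28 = 5.89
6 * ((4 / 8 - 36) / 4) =-213 / 4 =-53.25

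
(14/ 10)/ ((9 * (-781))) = -7/ 35145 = -0.00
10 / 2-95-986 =-1076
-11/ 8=-1.38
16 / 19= 0.84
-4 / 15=-0.27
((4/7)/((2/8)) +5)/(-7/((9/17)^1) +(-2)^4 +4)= 459/427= 1.07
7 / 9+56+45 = 916 / 9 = 101.78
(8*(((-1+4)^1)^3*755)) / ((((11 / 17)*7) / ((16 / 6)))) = 96012.47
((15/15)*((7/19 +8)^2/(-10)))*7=-176967/3610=-49.02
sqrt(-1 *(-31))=sqrt(31)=5.57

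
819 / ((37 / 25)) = 20475 / 37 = 553.38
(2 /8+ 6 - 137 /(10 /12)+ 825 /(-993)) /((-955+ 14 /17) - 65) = 17891701 /114698120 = 0.16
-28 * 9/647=-0.39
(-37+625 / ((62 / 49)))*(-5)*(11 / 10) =-311641 / 124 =-2513.23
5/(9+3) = 5/12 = 0.42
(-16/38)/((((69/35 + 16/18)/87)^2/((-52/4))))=78107538600/15424219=5063.95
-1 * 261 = -261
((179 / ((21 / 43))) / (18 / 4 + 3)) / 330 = 7697 / 51975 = 0.15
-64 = -64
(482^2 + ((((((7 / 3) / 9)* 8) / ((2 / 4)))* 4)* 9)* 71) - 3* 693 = 722543 / 3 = 240847.67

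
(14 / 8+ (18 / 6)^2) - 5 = 23 / 4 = 5.75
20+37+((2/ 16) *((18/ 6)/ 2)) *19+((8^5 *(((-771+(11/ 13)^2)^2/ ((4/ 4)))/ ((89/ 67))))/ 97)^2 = 22147251514720641715959275202542617/ 972725459410476304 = 22768244935362400.84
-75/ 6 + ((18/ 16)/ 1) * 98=391/ 4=97.75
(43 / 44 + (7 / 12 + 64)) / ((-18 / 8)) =-8654 / 297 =-29.14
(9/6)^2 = 9/4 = 2.25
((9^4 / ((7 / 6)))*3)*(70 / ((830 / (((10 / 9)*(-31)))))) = -4067820 / 83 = -49009.88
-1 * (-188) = 188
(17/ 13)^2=289/ 169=1.71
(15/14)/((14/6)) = 45/98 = 0.46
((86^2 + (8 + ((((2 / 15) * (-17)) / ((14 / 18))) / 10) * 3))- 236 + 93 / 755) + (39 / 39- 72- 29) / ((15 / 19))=558142156 / 79275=7040.58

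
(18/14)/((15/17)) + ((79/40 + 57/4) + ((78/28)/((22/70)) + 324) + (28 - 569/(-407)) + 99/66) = 43469337/113960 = 381.44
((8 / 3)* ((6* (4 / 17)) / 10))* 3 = 1.13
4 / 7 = 0.57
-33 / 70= -0.47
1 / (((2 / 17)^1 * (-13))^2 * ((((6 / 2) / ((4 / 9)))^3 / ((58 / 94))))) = 134096 / 156342069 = 0.00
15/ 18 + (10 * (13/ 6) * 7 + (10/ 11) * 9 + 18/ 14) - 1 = 24789/ 154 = 160.97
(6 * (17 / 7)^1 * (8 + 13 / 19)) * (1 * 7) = 16830 / 19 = 885.79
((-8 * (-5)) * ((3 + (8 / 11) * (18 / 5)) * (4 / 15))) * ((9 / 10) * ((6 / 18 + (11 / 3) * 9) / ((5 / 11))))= 19776 / 5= 3955.20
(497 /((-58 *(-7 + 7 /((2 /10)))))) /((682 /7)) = -497 /158224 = -0.00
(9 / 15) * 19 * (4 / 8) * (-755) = -8607 / 2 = -4303.50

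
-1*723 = -723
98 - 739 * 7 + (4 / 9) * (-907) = -49303 / 9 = -5478.11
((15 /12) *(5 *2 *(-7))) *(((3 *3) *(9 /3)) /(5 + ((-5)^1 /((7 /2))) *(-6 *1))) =-6615 /38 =-174.08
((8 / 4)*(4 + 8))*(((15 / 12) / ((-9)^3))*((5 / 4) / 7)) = -25 / 3402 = -0.01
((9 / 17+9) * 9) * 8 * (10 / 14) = 490.08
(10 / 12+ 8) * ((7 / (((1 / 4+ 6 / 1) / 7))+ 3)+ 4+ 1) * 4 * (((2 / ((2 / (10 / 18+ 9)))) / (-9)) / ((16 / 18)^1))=-50138 / 75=-668.51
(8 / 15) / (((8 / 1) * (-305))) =-0.00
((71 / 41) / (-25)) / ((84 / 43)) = -3053 / 86100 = -0.04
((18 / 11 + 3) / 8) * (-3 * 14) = -1071 / 44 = -24.34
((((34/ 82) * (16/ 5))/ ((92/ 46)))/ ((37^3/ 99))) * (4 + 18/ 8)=16830/ 2076773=0.01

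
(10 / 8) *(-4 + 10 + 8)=35 / 2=17.50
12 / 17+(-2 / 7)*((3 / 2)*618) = -31434 / 119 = -264.15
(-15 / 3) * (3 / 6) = -5 / 2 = -2.50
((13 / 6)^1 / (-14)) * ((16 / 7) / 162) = -26 / 11907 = -0.00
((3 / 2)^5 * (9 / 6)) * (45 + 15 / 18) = 66825 / 128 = 522.07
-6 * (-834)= 5004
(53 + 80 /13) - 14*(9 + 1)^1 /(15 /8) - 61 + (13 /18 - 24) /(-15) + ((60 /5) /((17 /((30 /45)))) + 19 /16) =-73.30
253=253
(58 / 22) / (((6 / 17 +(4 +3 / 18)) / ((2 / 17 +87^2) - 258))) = 1966026 / 461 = 4264.70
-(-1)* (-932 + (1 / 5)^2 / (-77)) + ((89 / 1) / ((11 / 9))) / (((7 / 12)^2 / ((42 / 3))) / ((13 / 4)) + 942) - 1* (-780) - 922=-1822779624469 / 1697309075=-1073.92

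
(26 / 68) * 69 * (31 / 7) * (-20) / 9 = -92690 / 357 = -259.64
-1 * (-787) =787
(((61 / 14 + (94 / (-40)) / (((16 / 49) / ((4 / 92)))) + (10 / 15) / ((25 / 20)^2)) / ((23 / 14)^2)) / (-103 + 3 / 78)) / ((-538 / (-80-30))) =-3458568113 / 1051393784520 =-0.00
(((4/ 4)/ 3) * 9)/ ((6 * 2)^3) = 1/ 576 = 0.00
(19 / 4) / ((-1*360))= -19 / 1440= -0.01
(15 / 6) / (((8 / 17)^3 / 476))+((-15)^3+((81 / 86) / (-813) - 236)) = 23292234351 / 2983168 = 7807.89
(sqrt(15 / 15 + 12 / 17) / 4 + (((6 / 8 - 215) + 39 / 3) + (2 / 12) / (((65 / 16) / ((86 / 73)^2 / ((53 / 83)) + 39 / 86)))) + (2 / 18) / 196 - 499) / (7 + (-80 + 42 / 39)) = 243740620143842 / 25038611984925 - 13 * sqrt(493) / 63580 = 9.73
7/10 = 0.70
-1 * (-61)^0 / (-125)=1 / 125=0.01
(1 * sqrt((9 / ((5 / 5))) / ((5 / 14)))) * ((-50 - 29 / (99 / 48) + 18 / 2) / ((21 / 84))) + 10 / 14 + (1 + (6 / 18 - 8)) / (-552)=-1104.88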